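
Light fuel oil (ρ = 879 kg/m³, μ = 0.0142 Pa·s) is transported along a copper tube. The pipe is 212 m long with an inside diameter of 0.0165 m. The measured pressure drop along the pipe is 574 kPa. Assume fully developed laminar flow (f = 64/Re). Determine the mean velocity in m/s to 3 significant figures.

For laminar flow, f = 64/Re with Re = ρVD/μ, so Darcy-Weisbach reduces to ΔP = 32μLV/D². Solving for V: V = ΔP·D²/(32μL) = 5.74e+05·(0.0165)²/(32·0.0142·212) = 1.622 m/s.
Check: Re = ρVD/μ = 879·1.622·0.0165/0.0142 = 1657 < 2300, so the laminar assumption holds.

V ≈ 1.62 m/s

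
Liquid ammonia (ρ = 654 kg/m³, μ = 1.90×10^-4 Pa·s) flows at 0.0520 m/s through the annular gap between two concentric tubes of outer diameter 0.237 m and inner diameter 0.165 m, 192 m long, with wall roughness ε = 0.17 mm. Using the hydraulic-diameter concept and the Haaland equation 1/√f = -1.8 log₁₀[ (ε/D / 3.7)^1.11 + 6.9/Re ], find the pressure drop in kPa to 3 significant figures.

Hydraulic diameter D_h = 4A/P = D_o - D_i = 0.237 - 0.165 = 0.072 m.
Re = ρVD_h/μ = 654·0.052·0.072/0.00019 = 1.289e+04.
ε/D_h = 0.00017/0.072 = 0.00236; Haaland gives 1/√f = -1.8 log₁₀[0.000284+0.000535] = 5.556, so f = 0.0324.
ΔP = f(L/D_h)(ρV²/2) = 0.0324·192/0.072·0.8842 = 76.39 Pa.
ΔP = 0.0764 kPa.

ΔP ≈ 0.0764 kPa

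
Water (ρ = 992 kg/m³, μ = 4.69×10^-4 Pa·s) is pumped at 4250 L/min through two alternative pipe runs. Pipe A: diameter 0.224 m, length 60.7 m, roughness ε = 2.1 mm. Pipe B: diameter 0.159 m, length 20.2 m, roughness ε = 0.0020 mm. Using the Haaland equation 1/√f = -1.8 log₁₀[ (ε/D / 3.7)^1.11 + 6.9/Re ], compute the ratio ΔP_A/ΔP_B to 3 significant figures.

ΔP_A/ΔP_B ≈ 1.75

Pipe A: V = Q/A = 0.07083/0.03941 = 1.797 m/s; Re = 8.516e+05; ε/D = 0.00938; Haaland → f = 0.03723; ΔP_A = f(L/D)(ρV²/2) = 1.617e+04 Pa.
Pipe B: V = Q/A = 0.07083/0.01986 = 3.567 m/s; Re = 1.2e+06; ε/D = 1.26e-05; Haaland → f = 0.0115; ΔP_B = f(L/D)(ρV²/2) = 9223 Pa.
ΔP_A/ΔP_B = 1.617e+04/9223 = 1.75.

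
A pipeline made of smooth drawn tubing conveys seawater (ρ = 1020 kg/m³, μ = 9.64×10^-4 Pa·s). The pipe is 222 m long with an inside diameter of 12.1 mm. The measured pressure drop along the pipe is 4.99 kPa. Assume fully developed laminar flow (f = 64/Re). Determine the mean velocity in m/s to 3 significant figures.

For laminar flow, f = 64/Re with Re = ρVD/μ, so Darcy-Weisbach reduces to ΔP = 32μLV/D². Solving for V: V = ΔP·D²/(32μL) = 4990·(0.0121)²/(32·0.000964·222) = 0.1067 m/s.
Check: Re = ρVD/μ = 1020·0.1067·0.0121/0.000964 = 1366 < 2300, so the laminar assumption holds.

V ≈ 0.107 m/s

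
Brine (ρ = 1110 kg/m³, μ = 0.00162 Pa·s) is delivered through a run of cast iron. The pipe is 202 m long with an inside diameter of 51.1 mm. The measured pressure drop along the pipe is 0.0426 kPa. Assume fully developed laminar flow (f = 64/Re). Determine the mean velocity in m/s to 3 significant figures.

For laminar flow, f = 64/Re with Re = ρVD/μ, so Darcy-Weisbach reduces to ΔP = 32μLV/D². Solving for V: V = ΔP·D²/(32μL) = 42.6·(0.0511)²/(32·0.00162·202) = 0.01062 m/s.
Check: Re = ρVD/μ = 1110·0.01062·0.0511/0.00162 = 371.9 < 2300, so the laminar assumption holds.

V ≈ 0.0106 m/s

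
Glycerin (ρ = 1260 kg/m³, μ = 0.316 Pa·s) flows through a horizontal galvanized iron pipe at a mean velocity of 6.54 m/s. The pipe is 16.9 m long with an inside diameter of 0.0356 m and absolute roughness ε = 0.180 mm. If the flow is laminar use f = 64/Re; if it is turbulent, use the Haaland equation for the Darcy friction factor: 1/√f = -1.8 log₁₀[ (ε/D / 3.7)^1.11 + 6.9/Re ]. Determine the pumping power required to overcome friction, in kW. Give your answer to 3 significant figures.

P ≈ 5.74 kW

Reynolds number Re = ρVD/μ = 1260 · 6.54 · 0.0356 / 0.316 = 928.3.
Re < 2300 → laminar flow, so f = 64/Re = 64/928.3 = 0.06894 (the turbulent correlation is not needed).
Darcy-Weisbach: ΔP = f(L/D)(ρV²/2) = 0.06894·(16.9/0.0356)·(1260·6.54²/2) = 0.06894·474.7·2.695e+04 = 8.819e+05 Pa.
Q = V·A = 6.54·0.0009954 = 0.00651 m³/s.
Pumping power P = QΔP = 0.00651·8.819e+05 = 5741 W = 5.74 kW.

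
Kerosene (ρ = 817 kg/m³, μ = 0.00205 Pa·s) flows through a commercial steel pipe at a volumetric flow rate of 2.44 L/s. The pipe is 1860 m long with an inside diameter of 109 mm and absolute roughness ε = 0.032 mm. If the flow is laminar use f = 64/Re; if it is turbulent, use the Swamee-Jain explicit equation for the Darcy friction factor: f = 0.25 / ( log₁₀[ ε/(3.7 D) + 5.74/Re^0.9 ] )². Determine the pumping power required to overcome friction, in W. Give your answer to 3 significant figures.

P ≈ 35.4 W

Q = 2.44 L/s = 2.44/1000 = 0.00244 m³/s.
Cross-sectional area A = πD²/4 = π(0.109)²/4 = 0.009331 m²; mean velocity V = Q/A = 0.00244/0.009331 = 0.2615 m/s.
Reynolds number Re = ρVD/μ = 817 · 0.2615 · 0.109 / 0.00205 = 1.136e+04.
Re > 4000 → turbulent. Relative roughness ε/D = 3.2e-05/0.109 = 0.000294. Swamee-Jain: f = 0.25/(log₁₀[0.000294/3.7 + 5.74/1.136e+04^0.9])² = 0.25/(log₁₀[7.93e-05 + 0.00129])² = 0.25/(-2.865)² = 0.03046.
Darcy-Weisbach: ΔP = f(L/D)(ρV²/2) = 0.03046·(1860/0.109)·(817·0.2615²/2) = 0.03046·1.706e+04·27.93 = 1.452e+04 Pa.
Pumping power P = QΔP = 0.00244·1.452e+04 = 35.42 W = 35.4 W.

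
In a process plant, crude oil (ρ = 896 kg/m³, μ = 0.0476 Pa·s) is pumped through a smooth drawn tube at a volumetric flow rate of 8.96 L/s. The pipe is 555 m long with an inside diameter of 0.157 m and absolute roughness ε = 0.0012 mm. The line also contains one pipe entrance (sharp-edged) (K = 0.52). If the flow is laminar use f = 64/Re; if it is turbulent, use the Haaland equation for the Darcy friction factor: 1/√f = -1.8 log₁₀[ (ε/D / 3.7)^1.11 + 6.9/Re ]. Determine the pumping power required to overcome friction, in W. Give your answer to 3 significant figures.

P ≈ 143 W

Q = 8.96 L/s = 8.96/1000 = 0.00896 m³/s.
Cross-sectional area A = πD²/4 = π(0.157)²/4 = 0.01936 m²; mean velocity V = Q/A = 0.00896/0.01936 = 0.4628 m/s.
Reynolds number Re = ρVD/μ = 896 · 0.4628 · 0.157 / 0.0476 = 1368.
Re < 2300 → laminar flow, so f = 64/Re = 64/1368 = 0.04679 (the turbulent correlation is not needed).
Total minor-loss coefficient ΣK = 1·0.52 = 0.52.
ΔP = [f·L/D + ΣK]·(ρV²/2) = [0.04679·555/0.157 + 0.52]·(896·0.4628²/2) = [165.4 + 0.52]·95.97 = 1.592e+04 Pa.
Pumping power P = QΔP = 0.00896·1.592e+04 = 142.7 W = 143 W.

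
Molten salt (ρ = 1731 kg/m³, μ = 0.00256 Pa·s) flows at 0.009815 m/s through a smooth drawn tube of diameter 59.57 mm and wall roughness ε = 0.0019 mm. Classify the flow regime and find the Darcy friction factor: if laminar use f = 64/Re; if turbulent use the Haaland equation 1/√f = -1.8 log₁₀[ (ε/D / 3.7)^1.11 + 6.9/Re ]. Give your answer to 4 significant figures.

f ≈ 0.1619

Re = ρVD/μ = 1731·0.009815·0.05957/0.00256 = 395.3.
Re < 2300 → laminar, so f = 64/Re = 0.1619 (roughness is irrelevant in laminar flow).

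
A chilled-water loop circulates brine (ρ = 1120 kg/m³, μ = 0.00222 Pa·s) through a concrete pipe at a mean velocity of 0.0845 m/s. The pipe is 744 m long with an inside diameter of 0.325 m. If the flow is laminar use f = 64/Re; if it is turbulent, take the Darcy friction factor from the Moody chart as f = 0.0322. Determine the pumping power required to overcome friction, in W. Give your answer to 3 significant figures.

P ≈ 2.07 W

Reynolds number Re = ρVD/μ = 1120 · 0.0845 · 0.325 / 0.00222 = 1.385e+04.
Re > 4000 → turbulent; use the Moody-chart value f = 0.0322.
Darcy-Weisbach: ΔP = f(L/D)(ρV²/2) = 0.0322·(744/0.325)·(1120·0.0845²/2) = 0.0322·2289·3.999 = 294.7 Pa.
Q = V·A = 0.0845·0.08296 = 0.00701 m³/s.
Pumping power P = QΔP = 0.00701·294.7 = 2.066 W = 2.07 W.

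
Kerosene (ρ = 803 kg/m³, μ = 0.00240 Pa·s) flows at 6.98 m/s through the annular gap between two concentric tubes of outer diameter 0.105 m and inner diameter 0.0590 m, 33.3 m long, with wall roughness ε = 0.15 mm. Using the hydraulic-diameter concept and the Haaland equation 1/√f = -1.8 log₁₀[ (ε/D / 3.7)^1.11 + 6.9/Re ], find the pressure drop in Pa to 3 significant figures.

ΔP ≈ 395000 Pa

Hydraulic diameter D_h = 4A/P = D_o - D_i = 0.105 - 0.059 = 0.046 m.
Re = ρVD_h/μ = 803·6.98·0.046/0.0024 = 1.074e+05.
ε/D_h = 0.00015/0.046 = 0.00326; Haaland gives 1/√f = -1.8 log₁₀[0.000407+6.42e-05] = 5.989, so f = 0.02788.
ΔP = f(L/D_h)(ρV²/2) = 0.02788·33.3/0.046·1.956e+04 = 3.948e+05 Pa.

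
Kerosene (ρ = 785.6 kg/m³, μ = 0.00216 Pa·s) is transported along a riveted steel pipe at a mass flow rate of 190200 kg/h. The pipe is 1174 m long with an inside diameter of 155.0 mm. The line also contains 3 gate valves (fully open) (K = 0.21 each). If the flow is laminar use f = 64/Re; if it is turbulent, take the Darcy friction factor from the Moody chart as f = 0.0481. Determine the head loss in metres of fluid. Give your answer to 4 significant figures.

h_f ≈ 236.3 m

ṁ = 190200 kg/h = 190200/3600 = 52.83 kg/s.
A = πD²/4 = π(0.155)²/4 = 0.01887 m²; mean velocity V = ṁ/(ρA) = 52.83/(785.6 · 0.01887) = 3.564 m/s.
Reynolds number Re = ρVD/μ = 785.6 · 3.564 · 0.155 / 0.00216 = 2.009e+05.
Re > 4000 → turbulent; use the Moody-chart value f = 0.0481.
Total minor-loss coefficient ΣK = 3·0.21 = 0.63.
ΔP = [f·L/D + ΣK]·(ρV²/2) = [0.0481·1174/0.155 + 0.63]·(785.6·3.564²/2) = [364.3 + 0.63]·4990 = 1.821e+06 Pa.
Head loss h_f = ΔP/(ρg) = 1.821e+06/(785.6·9.81) = 236.3 m.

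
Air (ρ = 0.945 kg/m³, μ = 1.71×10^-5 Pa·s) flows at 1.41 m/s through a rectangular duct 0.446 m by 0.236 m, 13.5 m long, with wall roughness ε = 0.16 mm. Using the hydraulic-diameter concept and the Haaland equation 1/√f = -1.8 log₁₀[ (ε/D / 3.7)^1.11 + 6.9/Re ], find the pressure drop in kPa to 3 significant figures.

ΔP ≈ 0.00105 kPa

Hydraulic diameter D_h = 4A/P = 4·(0.446·0.236)/(2·(0.446+0.236)) = 0.421/1.364 = 0.3087 m.
Re = ρVD_h/μ = 0.945·1.41·0.3087/1.71e-05 = 2.405e+04.
ε/D_h = 0.00016/0.3087 = 0.000518; Haaland gives 1/√f = -1.8 log₁₀[5.28e-05+0.000287] = 6.244, so f = 0.02565.
ΔP = f(L/D_h)(ρV²/2) = 0.02565·13.5/0.3087·0.9394 = 1.054 Pa.
ΔP = 0.00105 kPa.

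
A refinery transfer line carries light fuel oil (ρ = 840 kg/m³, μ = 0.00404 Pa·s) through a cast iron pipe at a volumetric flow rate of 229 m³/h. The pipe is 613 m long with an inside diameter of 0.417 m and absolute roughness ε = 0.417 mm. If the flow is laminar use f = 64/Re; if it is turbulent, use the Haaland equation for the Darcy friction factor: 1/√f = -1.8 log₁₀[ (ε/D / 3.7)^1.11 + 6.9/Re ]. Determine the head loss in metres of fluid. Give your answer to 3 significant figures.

Q = 229 m³/h = 229/3600 = 0.06361 m³/s.
Cross-sectional area A = πD²/4 = π(0.417)²/4 = 0.1366 m²; mean velocity V = Q/A = 0.06361/0.1366 = 0.4658 m/s.
Reynolds number Re = ρVD/μ = 840 · 0.4658 · 0.417 / 0.00404 = 4.038e+04.
Re > 4000 → turbulent. Relative roughness ε/D = 0.000417/0.417 = 0.001. Haaland: 1/√f = -1.8 log₁₀[(0.001/3.7)^1.11 + 6.9/4.038e+04] = -1.8 log₁₀[0.000109 + 0.000171] = 6.394, so f = 0.02446.
Darcy-Weisbach: ΔP = f(L/D)(ρV²/2) = 0.02446·(613/0.417)·(840·0.4658²/2) = 0.02446·1470·91.12 = 3276 Pa.
Head loss h_f = ΔP/(ρg) = 3276/(840·9.81) = 0.398 m.

h_f ≈ 0.398 m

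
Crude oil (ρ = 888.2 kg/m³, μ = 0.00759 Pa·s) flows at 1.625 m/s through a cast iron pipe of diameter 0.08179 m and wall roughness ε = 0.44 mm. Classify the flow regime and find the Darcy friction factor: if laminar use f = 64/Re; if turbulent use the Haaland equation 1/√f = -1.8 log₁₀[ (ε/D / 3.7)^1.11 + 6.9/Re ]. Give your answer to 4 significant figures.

f ≈ 0.03575

Re = ρVD/μ = 888.2·1.625·0.08179/0.00759 = 1.555e+04.
Re > 4000 → turbulent. ε/D = 0.00044/0.08179 = 0.00538; Haaland: 1/√f = -1.8 log₁₀[0.000709 + 0.000444] = 5.289, so f = 0.03575.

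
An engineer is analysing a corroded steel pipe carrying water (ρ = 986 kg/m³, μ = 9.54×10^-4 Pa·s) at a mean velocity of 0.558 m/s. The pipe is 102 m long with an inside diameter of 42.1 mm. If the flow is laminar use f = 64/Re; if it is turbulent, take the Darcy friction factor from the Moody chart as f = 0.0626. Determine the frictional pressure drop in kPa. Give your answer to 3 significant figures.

ΔP ≈ 23.3 kPa

Reynolds number Re = ρVD/μ = 986 · 0.558 · 0.0421 / 0.000954 = 2.428e+04.
Re > 4000 → turbulent; use the Moody-chart value f = 0.0626.
Darcy-Weisbach: ΔP = f(L/D)(ρV²/2) = 0.0626·(102/0.0421)·(986·0.558²/2) = 0.0626·2423·153.5 = 2.328e+04 Pa.
ΔP = 2.328e+04 Pa = 23.3 kPa.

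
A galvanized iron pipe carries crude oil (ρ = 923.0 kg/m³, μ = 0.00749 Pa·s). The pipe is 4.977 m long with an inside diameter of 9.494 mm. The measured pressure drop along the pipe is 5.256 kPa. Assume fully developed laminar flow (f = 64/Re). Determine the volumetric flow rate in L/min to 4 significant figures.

Q ≈ 1.687 L/min

For laminar flow, f = 64/Re with Re = ρVD/μ, so Darcy-Weisbach reduces to ΔP = 32μLV/D². Solving for V: V = ΔP·D²/(32μL) = 5256·(0.009494)²/(32·0.00749·4.977) = 0.3971 m/s.
Check: Re = ρVD/μ = 923·0.3971·0.009494/0.00749 = 464.6 < 2300, so the laminar assumption holds.
Q = V·A = 0.3971·(π/4·0.009494²) = 2.812e-05 m³/s = 1.687 L/min.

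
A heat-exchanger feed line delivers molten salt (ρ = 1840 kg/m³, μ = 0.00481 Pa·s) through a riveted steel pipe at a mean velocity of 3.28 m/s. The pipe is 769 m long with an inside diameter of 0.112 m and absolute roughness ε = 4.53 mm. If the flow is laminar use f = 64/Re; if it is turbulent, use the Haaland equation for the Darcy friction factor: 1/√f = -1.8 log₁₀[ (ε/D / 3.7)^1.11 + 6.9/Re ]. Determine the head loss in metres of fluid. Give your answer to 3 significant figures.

h_f ≈ 246 m

Reynolds number Re = ρVD/μ = 1840 · 3.28 · 0.112 / 0.00481 = 1.405e+05.
Re > 4000 → turbulent. Relative roughness ε/D = 0.00453/0.112 = 0.0404. Haaland: 1/√f = -1.8 log₁₀[(0.0404/3.7)^1.11 + 6.9/1.405e+05] = -1.8 log₁₀[0.00665 + 4.91e-05] = 3.913, so f = 0.06531.
Darcy-Weisbach: ΔP = f(L/D)(ρV²/2) = 0.06531·(769/0.112)·(1840·3.28²/2) = 0.06531·6866·9898 = 4.438e+06 Pa.
Head loss h_f = ΔP/(ρg) = 4.438e+06/(1840·9.81) = 246 m.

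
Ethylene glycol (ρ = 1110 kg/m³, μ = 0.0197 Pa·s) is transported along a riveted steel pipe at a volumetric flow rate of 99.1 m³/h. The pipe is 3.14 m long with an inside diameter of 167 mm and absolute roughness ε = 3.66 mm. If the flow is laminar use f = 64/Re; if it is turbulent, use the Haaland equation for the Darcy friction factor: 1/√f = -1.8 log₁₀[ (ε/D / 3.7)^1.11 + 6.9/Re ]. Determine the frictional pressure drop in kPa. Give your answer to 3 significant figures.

ΔP ≈ 0.881 kPa

Q = 99.1 m³/h = 99.1/3600 = 0.02753 m³/s.
Cross-sectional area A = πD²/4 = π(0.167)²/4 = 0.0219 m²; mean velocity V = Q/A = 0.02753/0.0219 = 1.257 m/s.
Reynolds number Re = ρVD/μ = 1110 · 1.257 · 0.167 / 0.0197 = 1.183e+04.
Re > 4000 → turbulent. Relative roughness ε/D = 0.00366/0.167 = 0.0219. Haaland: 1/√f = -1.8 log₁₀[(0.0219/3.7)^1.11 + 6.9/1.183e+04] = -1.8 log₁₀[0.00337 + 0.000583] = 4.326, so f = 0.05345.
Darcy-Weisbach: ΔP = f(L/D)(ρV²/2) = 0.05345·(3.14/0.167)·(1110·1.257²/2) = 0.05345·18.8·876.6 = 880.9 Pa.
ΔP = 880.9 Pa = 0.881 kPa.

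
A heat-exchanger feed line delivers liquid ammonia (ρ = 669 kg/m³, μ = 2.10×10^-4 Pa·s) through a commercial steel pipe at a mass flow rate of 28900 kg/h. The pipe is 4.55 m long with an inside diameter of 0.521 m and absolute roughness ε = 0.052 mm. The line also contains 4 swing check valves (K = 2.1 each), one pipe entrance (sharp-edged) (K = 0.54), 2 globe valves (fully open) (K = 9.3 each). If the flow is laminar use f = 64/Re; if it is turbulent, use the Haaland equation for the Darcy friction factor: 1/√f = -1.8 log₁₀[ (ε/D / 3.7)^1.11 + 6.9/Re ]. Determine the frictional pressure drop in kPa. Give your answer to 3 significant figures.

ΔP ≈ 0.0294 kPa

ṁ = 28900 kg/h = 28900/3600 = 8.028 kg/s.
A = πD²/4 = π(0.521)²/4 = 0.2132 m²; mean velocity V = ṁ/(ρA) = 8.028/(669 · 0.2132) = 0.05629 m/s.
Reynolds number Re = ρVD/μ = 669 · 0.05629 · 0.521 / 0.00021 = 9.342e+04.
Re > 4000 → turbulent. Relative roughness ε/D = 5.2e-05/0.521 = 9.98e-05. Haaland: 1/√f = -1.8 log₁₀[(9.98e-05/3.7)^1.11 + 6.9/9.342e+04] = -1.8 log₁₀[8.48e-06 + 7.39e-05] = 7.352, so f = 0.0185.
Total minor-loss coefficient ΣK = 4·2.1 + 1·0.54 + 2·9.3 = 27.5.
ΔP = [f·L/D + ΣK]·(ρV²/2) = [0.0185·4.55/0.521 + 27.5]·(669·0.05629²/2) = [0.1616 + 27.5]·1.06 = 29.36 Pa.
ΔP = 29.36 Pa = 0.0294 kPa.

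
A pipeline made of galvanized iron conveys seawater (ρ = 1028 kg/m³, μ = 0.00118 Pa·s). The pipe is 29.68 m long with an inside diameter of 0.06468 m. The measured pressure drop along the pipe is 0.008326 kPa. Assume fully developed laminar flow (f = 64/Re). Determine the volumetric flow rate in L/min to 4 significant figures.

Q ≈ 6.127 L/min

For laminar flow, f = 64/Re with Re = ρVD/μ, so Darcy-Weisbach reduces to ΔP = 32μLV/D². Solving for V: V = ΔP·D²/(32μL) = 8.326·(0.06468)²/(32·0.00118·29.68) = 0.03108 m/s.
Check: Re = ρVD/μ = 1028·0.03108·0.06468/0.00118 = 1751 < 2300, so the laminar assumption holds.
Q = V·A = 0.03108·(π/4·0.06468²) = 0.0001021 m³/s = 6.127 L/min.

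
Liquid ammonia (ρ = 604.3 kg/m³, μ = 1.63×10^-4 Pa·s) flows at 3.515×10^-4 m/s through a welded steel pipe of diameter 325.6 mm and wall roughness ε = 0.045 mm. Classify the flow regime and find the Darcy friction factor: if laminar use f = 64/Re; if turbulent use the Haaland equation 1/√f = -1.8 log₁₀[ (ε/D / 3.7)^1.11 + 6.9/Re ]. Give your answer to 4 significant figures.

f ≈ 0.1508

Re = ρVD/μ = 604.3·0.0003515·0.3256/0.000163 = 424.3.
Re < 2300 → laminar, so f = 64/Re = 0.1508 (roughness is irrelevant in laminar flow).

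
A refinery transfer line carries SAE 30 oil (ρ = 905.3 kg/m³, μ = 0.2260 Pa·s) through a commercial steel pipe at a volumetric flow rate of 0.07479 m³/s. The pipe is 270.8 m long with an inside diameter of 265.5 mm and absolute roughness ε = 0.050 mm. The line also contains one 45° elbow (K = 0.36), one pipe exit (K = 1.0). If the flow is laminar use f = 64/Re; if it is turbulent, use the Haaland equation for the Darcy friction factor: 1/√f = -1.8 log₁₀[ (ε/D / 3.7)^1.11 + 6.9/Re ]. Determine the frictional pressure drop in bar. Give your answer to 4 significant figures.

ΔP ≈ 0.3866 bar

Cross-sectional area A = πD²/4 = π(0.2655)²/4 = 0.05536 m²; mean velocity V = Q/A = 0.07479/0.05536 = 1.351 m/s.
Reynolds number Re = ρVD/μ = 905.3 · 1.351 · 0.2655 / 0.226 = 1437.
Re < 2300 → laminar flow, so f = 64/Re = 64/1437 = 0.04455 (the turbulent correlation is not needed).
Total minor-loss coefficient ΣK = 1·0.36 + 1·1 = 1.36.
ΔP = [f·L/D + ΣK]·(ρV²/2) = [0.04455·270.8/0.2655 + 1.36]·(905.3·1.351²/2) = [45.44 + 1.36]·826.1 = 3.866e+04 Pa.
ΔP = 3.866e+04 Pa = 0.3866 bar.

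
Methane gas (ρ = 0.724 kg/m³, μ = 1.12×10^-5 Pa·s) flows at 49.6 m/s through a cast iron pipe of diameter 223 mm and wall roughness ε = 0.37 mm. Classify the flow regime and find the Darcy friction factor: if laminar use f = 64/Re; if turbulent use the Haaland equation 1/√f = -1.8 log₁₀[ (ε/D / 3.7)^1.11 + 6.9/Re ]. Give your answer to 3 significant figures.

f ≈ 0.0226

Re = ρVD/μ = 0.724·49.6·0.223/1.12e-05 = 7.15e+05.
Re > 4000 → turbulent. ε/D = 0.00037/0.223 = 0.00166; Haaland: 1/√f = -1.8 log₁₀[0.000192 + 9.65e-06] = 6.652, so f = 0.0226.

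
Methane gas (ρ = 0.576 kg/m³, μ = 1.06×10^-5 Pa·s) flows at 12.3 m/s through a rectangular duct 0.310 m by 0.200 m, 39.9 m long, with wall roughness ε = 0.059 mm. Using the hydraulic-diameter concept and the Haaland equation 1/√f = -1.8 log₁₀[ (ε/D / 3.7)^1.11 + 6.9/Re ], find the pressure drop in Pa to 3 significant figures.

ΔP ≈ 126 Pa

Hydraulic diameter D_h = 4A/P = 4·(0.31·0.2)/(2·(0.31+0.2)) = 0.248/1.02 = 0.2431 m.
Re = ρVD_h/μ = 0.576·12.3·0.2431/1.06e-05 = 1.625e+05.
ε/D_h = 5.9e-05/0.2431 = 0.000243; Haaland gives 1/√f = -1.8 log₁₀[2.27e-05+4.25e-05] = 7.534, so f = 0.01762.
ΔP = f(L/D_h)(ρV²/2) = 0.01762·39.9/0.2431·43.57 = 126 Pa.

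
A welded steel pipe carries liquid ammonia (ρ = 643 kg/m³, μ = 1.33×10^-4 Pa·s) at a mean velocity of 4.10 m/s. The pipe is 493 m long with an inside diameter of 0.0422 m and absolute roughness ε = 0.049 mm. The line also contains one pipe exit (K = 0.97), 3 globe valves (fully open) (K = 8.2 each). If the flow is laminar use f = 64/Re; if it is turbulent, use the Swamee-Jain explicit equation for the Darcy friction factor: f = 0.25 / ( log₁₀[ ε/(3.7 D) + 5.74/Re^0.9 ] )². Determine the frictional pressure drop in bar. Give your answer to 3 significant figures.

Reynolds number Re = ρVD/μ = 643 · 4.1 · 0.0422 / 0.000133 = 8.365e+05.
Re > 4000 → turbulent. Relative roughness ε/D = 4.9e-05/0.0422 = 0.00116. Swamee-Jain: f = 0.25/(log₁₀[0.00116/3.7 + 5.74/8.365e+05^0.9])² = 0.25/(log₁₀[0.000314 + 2.68e-05])² = 0.25/(-3.468)² = 0.02079.
Total minor-loss coefficient ΣK = 1·0.97 + 3·8.2 = 25.6.
ΔP = [f·L/D + ΣK]·(ρV²/2) = [0.02079·493/0.0422 + 25.6]·(643·4.1²/2) = [242.9 + 25.6]·5404 = 1.451e+06 Pa.
ΔP = 1.451e+06 Pa = 14.5 bar.

ΔP ≈ 14.5 bar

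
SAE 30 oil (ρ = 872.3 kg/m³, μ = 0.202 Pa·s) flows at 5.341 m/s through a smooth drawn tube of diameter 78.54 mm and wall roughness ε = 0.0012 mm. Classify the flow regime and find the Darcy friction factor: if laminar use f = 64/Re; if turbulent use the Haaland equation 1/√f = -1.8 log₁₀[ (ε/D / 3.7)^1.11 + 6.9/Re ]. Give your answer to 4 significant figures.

f ≈ 0.03533

Re = ρVD/μ = 872.3·5.341·0.07854/0.202 = 1811.
Re < 2300 → laminar, so f = 64/Re = 0.03533 (roughness is irrelevant in laminar flow).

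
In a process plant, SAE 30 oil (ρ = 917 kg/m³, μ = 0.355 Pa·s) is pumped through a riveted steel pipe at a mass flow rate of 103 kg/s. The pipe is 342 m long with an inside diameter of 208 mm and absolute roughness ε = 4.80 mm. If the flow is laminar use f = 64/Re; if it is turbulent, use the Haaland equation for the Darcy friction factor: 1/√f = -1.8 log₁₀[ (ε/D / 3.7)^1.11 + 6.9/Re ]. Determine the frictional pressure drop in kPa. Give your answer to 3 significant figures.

A = πD²/4 = π(0.208)²/4 = 0.03398 m²; mean velocity V = ṁ/(ρA) = 103/(917 · 0.03398) = 3.306 m/s.
Reynolds number Re = ρVD/μ = 917 · 3.306 · 0.208 / 0.355 = 1776.
Re < 2300 → laminar flow, so f = 64/Re = 64/1776 = 0.03603 (the turbulent correlation is not needed).
Darcy-Weisbach: ΔP = f(L/D)(ρV²/2) = 0.03603·(342/0.208)·(917·3.306²/2) = 0.03603·1644·5010 = 2.968e+05 Pa.
ΔP = 2.968e+05 Pa = 297 kPa.

ΔP ≈ 297 kPa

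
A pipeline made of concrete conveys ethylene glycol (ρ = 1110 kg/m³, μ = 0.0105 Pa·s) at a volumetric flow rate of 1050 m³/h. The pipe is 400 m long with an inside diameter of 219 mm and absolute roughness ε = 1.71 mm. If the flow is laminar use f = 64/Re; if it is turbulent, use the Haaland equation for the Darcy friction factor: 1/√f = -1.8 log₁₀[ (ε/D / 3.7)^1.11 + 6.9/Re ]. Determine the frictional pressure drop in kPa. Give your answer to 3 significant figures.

Q = 1050 m³/h = 1050/3600 = 0.2917 m³/s.
Cross-sectional area A = πD²/4 = π(0.219)²/4 = 0.03767 m²; mean velocity V = Q/A = 0.2917/0.03767 = 7.743 m/s.
Reynolds number Re = ρVD/μ = 1110 · 7.743 · 0.219 / 0.0105 = 1.793e+05.
Re > 4000 → turbulent. Relative roughness ε/D = 0.00171/0.219 = 0.00781. Haaland: 1/√f = -1.8 log₁₀[(0.00781/3.7)^1.11 + 6.9/1.793e+05] = -1.8 log₁₀[0.00107 + 3.85e-05] = 5.318, so f = 0.03535.
Darcy-Weisbach: ΔP = f(L/D)(ρV²/2) = 0.03535·(400/0.219)·(1110·7.743²/2) = 0.03535·1826·3.327e+04 = 2.149e+06 Pa.
ΔP = 2.149e+06 Pa = 2150 kPa.

ΔP ≈ 2150 kPa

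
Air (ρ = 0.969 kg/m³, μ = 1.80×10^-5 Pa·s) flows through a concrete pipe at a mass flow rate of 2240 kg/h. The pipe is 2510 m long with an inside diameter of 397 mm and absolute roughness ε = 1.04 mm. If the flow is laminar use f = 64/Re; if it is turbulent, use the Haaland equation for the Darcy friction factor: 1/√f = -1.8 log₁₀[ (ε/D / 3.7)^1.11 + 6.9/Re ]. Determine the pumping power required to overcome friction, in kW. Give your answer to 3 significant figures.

ṁ = 2240 kg/h = 2240/3600 = 0.6222 kg/s.
A = πD²/4 = π(0.397)²/4 = 0.1238 m²; mean velocity V = ṁ/(ρA) = 0.6222/(0.969 · 0.1238) = 5.187 m/s.
Reynolds number Re = ρVD/μ = 0.969 · 5.187 · 0.397 / 1.8e-05 = 1.109e+05.
Re > 4000 → turbulent. Relative roughness ε/D = 0.00104/0.397 = 0.00262. Haaland: 1/√f = -1.8 log₁₀[(0.00262/3.7)^1.11 + 6.9/1.109e+05] = -1.8 log₁₀[0.000319 + 6.22e-05] = 6.154, so f = 0.0264.
Darcy-Weisbach: ΔP = f(L/D)(ρV²/2) = 0.0264·(2510/0.397)·(0.969·5.187²/2) = 0.0264·6322·13.04 = 2176 Pa.
Q = ṁ/ρ = 0.6222/0.969 = 0.6421 m³/s.
Pumping power P = QΔP = 0.6421·2176 = 1398 W = 1.40 kW.

P ≈ 1.40 kW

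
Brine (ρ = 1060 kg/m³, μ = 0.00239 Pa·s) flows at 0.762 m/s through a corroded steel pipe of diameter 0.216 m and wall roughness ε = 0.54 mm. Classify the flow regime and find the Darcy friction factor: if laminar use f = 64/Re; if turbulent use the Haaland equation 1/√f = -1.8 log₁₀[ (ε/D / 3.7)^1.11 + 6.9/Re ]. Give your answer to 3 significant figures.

f ≈ 0.0267

Re = ρVD/μ = 1060·0.762·0.216/0.00239 = 7.3e+04.
Re > 4000 → turbulent. ε/D = 0.00054/0.216 = 0.0025; Haaland: 1/√f = -1.8 log₁₀[0.000303 + 9.45e-05] = 6.122, so f = 0.02668.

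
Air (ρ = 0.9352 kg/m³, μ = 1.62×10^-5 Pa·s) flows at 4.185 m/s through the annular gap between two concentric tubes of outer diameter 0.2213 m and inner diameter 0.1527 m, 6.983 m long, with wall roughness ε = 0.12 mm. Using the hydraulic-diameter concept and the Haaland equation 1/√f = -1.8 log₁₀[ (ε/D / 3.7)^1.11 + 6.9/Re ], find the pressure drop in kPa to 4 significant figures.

ΔP ≈ 0.02501 kPa

Hydraulic diameter D_h = 4A/P = D_o - D_i = 0.2213 - 0.1527 = 0.0686 m.
Re = ρVD_h/μ = 0.9352·4.185·0.0686/1.62e-05 = 1.657e+04.
ε/D_h = 0.00012/0.0686 = 0.00175; Haaland gives 1/√f = -1.8 log₁₀[0.000204+0.000416] = 5.774, so f = 0.03.
ΔP = f(L/D_h)(ρV²/2) = 0.03·6.983/0.0686·8.19 = 25.01 Pa.
ΔP = 0.02501 kPa.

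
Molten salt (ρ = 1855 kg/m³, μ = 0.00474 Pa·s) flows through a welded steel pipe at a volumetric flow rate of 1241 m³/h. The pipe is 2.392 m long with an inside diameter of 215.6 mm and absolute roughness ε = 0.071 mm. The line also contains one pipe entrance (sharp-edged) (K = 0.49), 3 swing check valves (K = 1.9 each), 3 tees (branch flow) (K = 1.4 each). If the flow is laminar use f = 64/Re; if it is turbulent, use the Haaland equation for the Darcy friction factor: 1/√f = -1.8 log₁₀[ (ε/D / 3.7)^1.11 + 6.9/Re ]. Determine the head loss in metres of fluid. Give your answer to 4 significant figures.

h_f ≈ 48.02 m

Q = 1241 m³/h = 1241/3600 = 0.3447 m³/s.
Cross-sectional area A = πD²/4 = π(0.2156)²/4 = 0.03651 m²; mean velocity V = Q/A = 0.3447/0.03651 = 9.442 m/s.
Reynolds number Re = ρVD/μ = 1855 · 9.442 · 0.2156 / 0.00474 = 7.967e+05.
Re > 4000 → turbulent. Relative roughness ε/D = 7.1e-05/0.2156 = 0.000329. Haaland: 1/√f = -1.8 log₁₀[(0.000329/3.7)^1.11 + 6.9/7.967e+05] = -1.8 log₁₀[3.19e-05 + 8.66e-06] = 7.905, so f = 0.016.
Total minor-loss coefficient ΣK = 1·0.49 + 3·1.9 + 3·1.4 = 10.4.
ΔP = [f·L/D + ΣK]·(ρV²/2) = [0.016·2.392/0.2156 + 10.4]·(1855·9.442²/2) = [0.1775 + 10.4]·8.269e+04 = 8.739e+05 Pa.
Head loss h_f = ΔP/(ρg) = 8.739e+05/(1855·9.81) = 48.02 m.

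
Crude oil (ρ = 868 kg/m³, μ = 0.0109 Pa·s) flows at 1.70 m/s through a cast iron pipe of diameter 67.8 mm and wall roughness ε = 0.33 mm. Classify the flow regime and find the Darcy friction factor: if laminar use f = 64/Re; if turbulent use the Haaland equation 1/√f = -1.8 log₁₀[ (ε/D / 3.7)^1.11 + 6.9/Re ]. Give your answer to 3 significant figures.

Re = ρVD/μ = 868·1.7·0.0678/0.0109 = 9179.
Re > 4000 → turbulent. ε/D = 0.00033/0.0678 = 0.00487; Haaland: 1/√f = -1.8 log₁₀[0.000634 + 0.000752] = 5.145, so f = 0.03778.

f ≈ 0.0378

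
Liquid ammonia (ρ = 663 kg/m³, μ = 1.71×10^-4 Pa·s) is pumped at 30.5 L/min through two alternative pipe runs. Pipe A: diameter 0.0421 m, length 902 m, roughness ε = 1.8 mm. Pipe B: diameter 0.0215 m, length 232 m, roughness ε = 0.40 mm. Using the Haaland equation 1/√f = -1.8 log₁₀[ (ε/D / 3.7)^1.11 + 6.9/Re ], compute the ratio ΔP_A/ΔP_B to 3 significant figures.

ΔP_A/ΔP_B ≈ 0.190

Pipe A: V = Q/A = 0.0005083/0.001392 = 0.3652 m/s; Re = 5.961e+04; ε/D = 0.0428; Haaland → f = 0.06719; ΔP_A = f(L/D)(ρV²/2) = 6.364e+04 Pa.
Pipe B: V = Q/A = 0.0005083/0.0003631 = 1.4 m/s; Re = 1.167e+05; ε/D = 0.0186; Haaland → f = 0.04775; ΔP_B = f(L/D)(ρV²/2) = 3.349e+05 Pa.
ΔP_A/ΔP_B = 6.364e+04/3.349e+05 = 0.190.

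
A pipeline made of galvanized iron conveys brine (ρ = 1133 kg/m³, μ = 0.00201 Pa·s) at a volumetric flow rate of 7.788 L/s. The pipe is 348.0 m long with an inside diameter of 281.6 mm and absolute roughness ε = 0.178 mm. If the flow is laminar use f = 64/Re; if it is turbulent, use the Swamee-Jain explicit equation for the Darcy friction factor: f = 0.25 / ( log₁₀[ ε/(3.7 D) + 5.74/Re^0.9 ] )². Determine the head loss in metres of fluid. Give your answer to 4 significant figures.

h_f ≈ 0.02695 m

Q = 7.788 L/s = 7.788/1000 = 0.007788 m³/s.
Cross-sectional area A = πD²/4 = π(0.2816)²/4 = 0.06228 m²; mean velocity V = Q/A = 0.007788/0.06228 = 0.125 m/s.
Reynolds number Re = ρVD/μ = 1133 · 0.125 · 0.2816 / 0.00201 = 1.985e+04.
Re > 4000 → turbulent. Relative roughness ε/D = 0.000178/0.2816 = 0.000632. Swamee-Jain: f = 0.25/(log₁₀[0.000632/3.7 + 5.74/1.985e+04^0.9])² = 0.25/(log₁₀[0.000171 + 0.000778])² = 0.25/(-3.023)² = 0.02736.
Darcy-Weisbach: ΔP = f(L/D)(ρV²/2) = 0.02736·(348/0.2816)·(1133·0.125²/2) = 0.02736·1236·8.858 = 299.5 Pa.
Head loss h_f = ΔP/(ρg) = 299.5/(1133·9.81) = 0.02695 m.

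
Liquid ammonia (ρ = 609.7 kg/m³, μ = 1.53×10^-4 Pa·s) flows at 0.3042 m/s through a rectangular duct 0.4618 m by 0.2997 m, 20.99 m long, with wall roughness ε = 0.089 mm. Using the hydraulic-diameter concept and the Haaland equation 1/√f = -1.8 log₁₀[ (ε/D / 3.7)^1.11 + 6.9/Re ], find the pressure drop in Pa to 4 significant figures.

Hydraulic diameter D_h = 4A/P = 4·(0.4618·0.2997)/(2·(0.4618+0.2997)) = 0.5536/1.523 = 0.3635 m.
Re = ρVD_h/μ = 609.7·0.3042·0.3635/0.000153 = 4.406e+05.
ε/D_h = 8.9e-05/0.3635 = 0.000245; Haaland gives 1/√f = -1.8 log₁₀[2.3e-05+1.57e-05] = 7.944, so f = 0.01585.
ΔP = f(L/D_h)(ρV²/2) = 0.01585·20.99/0.3635·28.21 = 25.81 Pa.

ΔP ≈ 25.81 Pa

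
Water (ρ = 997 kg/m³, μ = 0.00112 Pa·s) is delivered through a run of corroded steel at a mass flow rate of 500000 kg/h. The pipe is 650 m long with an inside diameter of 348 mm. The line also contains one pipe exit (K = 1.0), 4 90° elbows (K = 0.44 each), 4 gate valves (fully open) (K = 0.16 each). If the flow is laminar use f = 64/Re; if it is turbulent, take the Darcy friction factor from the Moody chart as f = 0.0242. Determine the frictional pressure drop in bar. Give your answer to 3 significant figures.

ṁ = 500000 kg/h = 500000/3600 = 138.9 kg/s.
A = πD²/4 = π(0.348)²/4 = 0.09511 m²; mean velocity V = ṁ/(ρA) = 138.9/(997 · 0.09511) = 1.465 m/s.
Reynolds number Re = ρVD/μ = 997 · 1.465 · 0.348 / 0.00112 = 4.537e+05.
Re > 4000 → turbulent; use the Moody-chart value f = 0.0242.
Total minor-loss coefficient ΣK = 1·1 + 4·0.44 + 4·0.16 = 3.4.
ΔP = [f·L/D + ΣK]·(ρV²/2) = [0.0242·650/0.348 + 3.4]·(997·1.465²/2) = [45.2 + 3.4]·1069 = 5.197e+04 Pa.
ΔP = 5.197e+04 Pa = 0.520 bar.

ΔP ≈ 0.520 bar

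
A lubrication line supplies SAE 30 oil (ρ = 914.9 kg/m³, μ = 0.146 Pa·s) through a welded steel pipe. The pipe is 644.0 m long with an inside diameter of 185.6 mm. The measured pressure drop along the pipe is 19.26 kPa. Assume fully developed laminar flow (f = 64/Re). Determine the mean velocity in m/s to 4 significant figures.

V ≈ 0.2205 m/s

For laminar flow, f = 64/Re with Re = ρVD/μ, so Darcy-Weisbach reduces to ΔP = 32μLV/D². Solving for V: V = ΔP·D²/(32μL) = 1.926e+04·(0.1856)²/(32·0.146·644) = 0.2205 m/s.
Check: Re = ρVD/μ = 914.9·0.2205·0.1856/0.146 = 256.5 < 2300, so the laminar assumption holds.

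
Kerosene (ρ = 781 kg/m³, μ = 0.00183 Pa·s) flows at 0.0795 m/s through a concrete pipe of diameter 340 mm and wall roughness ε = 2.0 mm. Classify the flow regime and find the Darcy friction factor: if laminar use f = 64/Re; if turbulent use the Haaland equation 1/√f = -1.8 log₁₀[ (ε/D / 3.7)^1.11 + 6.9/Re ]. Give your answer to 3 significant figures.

f ≈ 0.0377

Re = ρVD/μ = 781·0.0795·0.34/0.00183 = 1.154e+04.
Re > 4000 → turbulent. ε/D = 0.002/0.34 = 0.00588; Haaland: 1/√f = -1.8 log₁₀[0.000783 + 0.000598] = 5.148, so f = 0.03774.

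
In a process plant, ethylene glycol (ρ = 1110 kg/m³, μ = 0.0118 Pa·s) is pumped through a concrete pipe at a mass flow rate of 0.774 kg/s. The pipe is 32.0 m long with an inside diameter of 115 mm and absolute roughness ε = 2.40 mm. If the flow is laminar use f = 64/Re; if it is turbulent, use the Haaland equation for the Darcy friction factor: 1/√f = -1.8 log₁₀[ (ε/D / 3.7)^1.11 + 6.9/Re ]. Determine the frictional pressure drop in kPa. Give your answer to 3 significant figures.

ΔP ≈ 0.0613 kPa

A = πD²/4 = π(0.115)²/4 = 0.01039 m²; mean velocity V = ṁ/(ρA) = 0.774/(1110 · 0.01039) = 0.06713 m/s.
Reynolds number Re = ρVD/μ = 1110 · 0.06713 · 0.115 / 0.0118 = 726.2.
Re < 2300 → laminar flow, so f = 64/Re = 64/726.2 = 0.08813 (the turbulent correlation is not needed).
Darcy-Weisbach: ΔP = f(L/D)(ρV²/2) = 0.08813·(32/0.115)·(1110·0.06713²/2) = 0.08813·278.3·2.501 = 61.34 Pa.
ΔP = 61.34 Pa = 0.0613 kPa.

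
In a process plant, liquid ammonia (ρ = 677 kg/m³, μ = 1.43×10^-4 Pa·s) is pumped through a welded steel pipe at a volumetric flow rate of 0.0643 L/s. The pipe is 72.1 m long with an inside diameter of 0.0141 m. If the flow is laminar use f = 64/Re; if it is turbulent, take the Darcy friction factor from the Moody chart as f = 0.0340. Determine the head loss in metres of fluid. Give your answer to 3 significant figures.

Q = 0.0643 L/s = 0.0643/1000 = 6.43e-05 m³/s.
Cross-sectional area A = πD²/4 = π(0.0141)²/4 = 0.0001561 m²; mean velocity V = Q/A = 6.43e-05/0.0001561 = 0.4118 m/s.
Reynolds number Re = ρVD/μ = 677 · 0.4118 · 0.0141 / 0.000143 = 2.749e+04.
Re > 4000 → turbulent; use the Moody-chart value f = 0.0340.
Darcy-Weisbach: ΔP = f(L/D)(ρV²/2) = 0.034·(72.1/0.0141)·(677·0.4118²/2) = 0.034·5113·57.4 = 9980 Pa.
Head loss h_f = ΔP/(ρg) = 9980/(677·9.81) = 1.50 m.

h_f ≈ 1.50 m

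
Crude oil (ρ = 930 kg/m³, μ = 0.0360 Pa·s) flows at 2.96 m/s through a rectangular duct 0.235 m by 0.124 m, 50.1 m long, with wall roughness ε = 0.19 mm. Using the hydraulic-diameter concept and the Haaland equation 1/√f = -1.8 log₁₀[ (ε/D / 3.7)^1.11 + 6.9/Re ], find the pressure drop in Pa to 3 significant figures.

ΔP ≈ 38800 Pa

Hydraulic diameter D_h = 4A/P = 4·(0.235·0.124)/(2·(0.235+0.124)) = 0.1166/0.718 = 0.1623 m.
Re = ρVD_h/μ = 930·2.96·0.1623/0.036 = 1.241e+04.
ε/D_h = 0.00019/0.1623 = 0.00117; Haaland gives 1/√f = -1.8 log₁₀[0.00013+0.000556] = 5.694, so f = 0.03084.
ΔP = f(L/D_h)(ρV²/2) = 0.03084·50.1/0.1623·4074 = 3.878e+04 Pa.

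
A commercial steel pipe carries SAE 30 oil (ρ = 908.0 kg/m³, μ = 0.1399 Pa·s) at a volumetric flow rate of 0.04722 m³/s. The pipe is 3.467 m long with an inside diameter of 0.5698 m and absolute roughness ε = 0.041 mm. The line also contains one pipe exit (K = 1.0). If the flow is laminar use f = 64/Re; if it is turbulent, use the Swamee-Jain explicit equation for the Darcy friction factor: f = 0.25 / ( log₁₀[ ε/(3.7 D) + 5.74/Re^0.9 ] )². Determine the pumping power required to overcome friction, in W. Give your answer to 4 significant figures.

P ≈ 1.153 W

Cross-sectional area A = πD²/4 = π(0.5698)²/4 = 0.255 m²; mean velocity V = Q/A = 0.04722/0.255 = 0.1852 m/s.
Reynolds number Re = ρVD/μ = 908 · 0.1852 · 0.5698 / 0.14 = 684.8.
Re < 2300 → laminar flow, so f = 64/Re = 64/684.8 = 0.09345 (the turbulent correlation is not needed).
Total minor-loss coefficient ΣK = 1·1 = 1.
ΔP = [f·L/D + ΣK]·(ρV²/2) = [0.09345·3.467/0.5698 + 1]·(908·0.1852²/2) = [0.5686 + 1]·15.57 = 24.42 Pa.
Pumping power P = QΔP = 0.04722·24.42 = 1.1531 W = 1.153 W.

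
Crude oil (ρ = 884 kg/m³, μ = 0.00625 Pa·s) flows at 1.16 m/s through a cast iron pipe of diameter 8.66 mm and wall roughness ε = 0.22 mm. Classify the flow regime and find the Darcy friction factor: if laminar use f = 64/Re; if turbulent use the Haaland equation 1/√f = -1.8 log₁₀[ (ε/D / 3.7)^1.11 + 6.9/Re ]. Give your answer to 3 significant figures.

f ≈ 0.0450

Re = ρVD/μ = 884·1.16·0.00866/0.00625 = 1421.
Re < 2300 → laminar, so f = 64/Re = 0.04504 (roughness is irrelevant in laminar flow).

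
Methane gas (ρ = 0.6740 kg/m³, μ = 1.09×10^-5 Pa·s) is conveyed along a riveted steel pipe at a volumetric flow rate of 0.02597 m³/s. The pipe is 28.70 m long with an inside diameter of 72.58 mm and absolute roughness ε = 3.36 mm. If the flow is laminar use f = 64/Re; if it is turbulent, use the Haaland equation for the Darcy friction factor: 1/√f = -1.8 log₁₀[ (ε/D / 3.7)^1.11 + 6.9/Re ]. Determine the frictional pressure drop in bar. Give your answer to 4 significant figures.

ΔP ≈ 0.003680 bar

Cross-sectional area A = πD²/4 = π(0.07258)²/4 = 0.004137 m²; mean velocity V = Q/A = 0.02597/0.004137 = 6.277 m/s.
Reynolds number Re = ρVD/μ = 0.674 · 6.277 · 0.07258 / 1.09e-05 = 2.817e+04.
Re > 4000 → turbulent. Relative roughness ε/D = 0.00336/0.07258 = 0.0463. Haaland: 1/√f = -1.8 log₁₀[(0.0463/3.7)^1.11 + 6.9/2.817e+04] = -1.8 log₁₀[0.00773 + 0.000245] = 3.777, so f = 0.07009.
Darcy-Weisbach: ΔP = f(L/D)(ρV²/2) = 0.07009·(28.7/0.07258)·(0.674·6.277²/2) = 0.07009·395.4·13.28 = 368 Pa.
ΔP = 368 Pa = 0.003680 bar.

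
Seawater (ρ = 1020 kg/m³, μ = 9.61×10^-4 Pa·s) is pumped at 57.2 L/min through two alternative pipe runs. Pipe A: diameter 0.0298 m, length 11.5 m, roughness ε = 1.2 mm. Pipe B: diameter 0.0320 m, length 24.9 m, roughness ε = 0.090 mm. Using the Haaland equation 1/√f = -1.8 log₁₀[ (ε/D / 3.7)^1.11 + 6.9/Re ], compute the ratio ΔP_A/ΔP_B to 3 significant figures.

ΔP_A/ΔP_B ≈ 1.51

Pipe A: V = Q/A = 0.0009533/0.0006975 = 1.367 m/s; Re = 4.323e+04; ε/D = 0.0403; Haaland → f = 0.06561; ΔP_A = f(L/D)(ρV²/2) = 2.413e+04 Pa.
Pipe B: V = Q/A = 0.0009533/0.0008042 = 1.185 m/s; Re = 4.026e+04; ε/D = 0.00281; Haaland → f = 0.02857; ΔP_B = f(L/D)(ρV²/2) = 1.593e+04 Pa.
ΔP_A/ΔP_B = 2.413e+04/1.593e+04 = 1.51.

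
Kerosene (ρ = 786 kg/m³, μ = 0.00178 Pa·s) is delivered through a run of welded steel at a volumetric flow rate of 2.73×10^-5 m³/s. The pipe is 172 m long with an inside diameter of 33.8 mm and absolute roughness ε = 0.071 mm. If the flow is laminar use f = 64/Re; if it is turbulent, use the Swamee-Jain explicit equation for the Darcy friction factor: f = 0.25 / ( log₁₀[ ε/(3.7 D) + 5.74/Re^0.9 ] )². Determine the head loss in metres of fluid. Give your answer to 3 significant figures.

Cross-sectional area A = πD²/4 = π(0.0338)²/4 = 0.0008973 m²; mean velocity V = Q/A = 2.73e-05/0.0008973 = 0.03043 m/s.
Reynolds number Re = ρVD/μ = 786 · 0.03043 · 0.0338 / 0.00178 = 454.1.
Re < 2300 → laminar flow, so f = 64/Re = 64/454.1 = 0.1409 (the turbulent correlation is not needed).
Darcy-Weisbach: ΔP = f(L/D)(ρV²/2) = 0.1409·(172/0.0338)·(786·0.03043²/2) = 0.1409·5089·0.3638 = 260.9 Pa.
Head loss h_f = ΔP/(ρg) = 260.9/(786·9.81) = 0.0338 m.

h_f ≈ 0.0338 m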